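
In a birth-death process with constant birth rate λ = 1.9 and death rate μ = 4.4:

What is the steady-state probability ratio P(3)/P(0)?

For constant rates: P(n)/P(0) = (λ/μ)^n
P(3)/P(0) = (1.9/4.4)^3 = 0.43182^3 = 0.08052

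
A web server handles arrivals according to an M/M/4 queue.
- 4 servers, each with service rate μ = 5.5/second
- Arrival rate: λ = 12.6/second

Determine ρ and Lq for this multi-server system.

Traffic intensity: ρ = λ/(cμ) = 12.6/(4×5.5) = 0.5727
Since ρ = 0.5727 < 1, system is stable.
Offered load a = λ/μ = cρ = 12.6/5.5 = 2.2909
P₀ = [ Σₙ₌₀^3 aⁿ/n! + a^4/(4!(1-ρ)) ]⁻¹
Σ = a^0/0! + a^1/1! + a^2/2! + a^3/3! = 1.0000 + 2.2909 + 2.6241 + 2.0039 = 7.9189
a^4/(4!(1-ρ)) = 27.5443/(24 × 0.42727) = 2.6861
P₀ = 1/(7.9189 + 2.6861) = 0.09430
Lq = P₀·a^4·ρ / (4!(1-ρ)²) = 0.094295 × 27.5443 × 0.57273 / (24 × 0.18256) = 0.3395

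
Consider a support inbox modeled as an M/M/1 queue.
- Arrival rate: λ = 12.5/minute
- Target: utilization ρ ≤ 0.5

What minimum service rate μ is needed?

ρ = λ/μ, so μ = λ/ρ
μ ≥ 12.5/0.5 = 25.0000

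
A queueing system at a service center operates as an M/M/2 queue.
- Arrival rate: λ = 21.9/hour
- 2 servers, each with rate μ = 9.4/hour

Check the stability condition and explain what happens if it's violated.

Stability requires ρ = λ/(cμ) < 1
ρ = 21.9/(2 × 9.4) = 21.9/18.80 = 1.1649
Since 1.1649 ≥ 1, the system is UNSTABLE.
Need c > λ/μ = 21.9/9.4 = 2.33.
Minimum servers needed: c = 3.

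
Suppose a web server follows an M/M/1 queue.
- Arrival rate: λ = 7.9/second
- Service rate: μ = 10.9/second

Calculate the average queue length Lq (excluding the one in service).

ρ = λ/μ = 7.9/10.9 = 0.7248
For M/M/1: Lq = λ²/(μ(μ-λ))
Lq = 62.41/(10.9 × 3.00)
Lq = 1.9086 requests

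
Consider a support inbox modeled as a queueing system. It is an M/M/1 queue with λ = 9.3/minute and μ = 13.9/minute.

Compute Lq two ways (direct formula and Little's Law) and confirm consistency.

Method 1 (direct): Lq = λ²/(μ(μ-λ)) = 86.49/(13.9 × 4.60) = 1.3527

Method 2 (Little's Law):
W = 1/(μ-λ) = 1/4.60 = 0.21739
Wq = W - 1/μ = 0.21739 - 0.071942 = 0.14545
Lq = λWq = 9.3 × 0.14545 = 1.3527 ✔ (matches Method 1)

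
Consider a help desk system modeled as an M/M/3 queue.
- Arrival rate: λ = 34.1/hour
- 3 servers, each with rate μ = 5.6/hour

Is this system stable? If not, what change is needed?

Stability requires ρ = λ/(cμ) < 1
ρ = 34.1/(3 × 5.6) = 34.1/16.80 = 2.0298
Since 2.0298 ≥ 1, the system is UNSTABLE.
Need c > λ/μ = 34.1/5.6 = 6.09.
Minimum servers needed: c = 7.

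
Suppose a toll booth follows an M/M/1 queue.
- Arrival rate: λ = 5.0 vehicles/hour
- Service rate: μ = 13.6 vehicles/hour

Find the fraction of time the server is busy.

Server utilization: ρ = λ/μ
ρ = 5.0/13.6 = 0.3676
The server is busy 36.76% of the time.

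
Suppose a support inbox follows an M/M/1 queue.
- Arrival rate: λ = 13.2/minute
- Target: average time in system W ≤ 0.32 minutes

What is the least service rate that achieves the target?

For M/M/1: W = 1/(μ-λ)
Need W ≤ 0.32, so 1/(μ-λ) ≤ 0.32
μ - λ ≥ 1/0.32 = 3.1250
μ ≥ 13.2 + 3.1250 = 16.3250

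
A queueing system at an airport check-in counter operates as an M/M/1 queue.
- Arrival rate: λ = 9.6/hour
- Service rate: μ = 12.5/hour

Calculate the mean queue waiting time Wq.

First, compute utilization: ρ = λ/μ = 9.6/12.5 = 0.7680
For M/M/1: Wq = λ/(μ(μ-λ))
Wq = 9.6/(12.5 × (12.5-9.6))
Wq = 9.6/(12.5 × 2.90)
Wq = 0.2648 hours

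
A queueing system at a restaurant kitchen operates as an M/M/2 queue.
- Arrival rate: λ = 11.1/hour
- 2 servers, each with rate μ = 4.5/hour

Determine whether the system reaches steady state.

Stability requires ρ = λ/(cμ) < 1
ρ = 11.1/(2 × 4.5) = 11.1/9.00 = 1.2333
Since 1.2333 ≥ 1, the system is UNSTABLE.
Need c > λ/μ = 11.1/4.5 = 2.47.
Minimum servers needed: c = 3.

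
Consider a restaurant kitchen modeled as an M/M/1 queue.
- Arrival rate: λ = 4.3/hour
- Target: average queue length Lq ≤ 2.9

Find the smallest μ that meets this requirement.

For M/M/1: Lq = λ²/(μ(μ-λ))
Need Lq ≤ 2.9, i.e. μ(μ-λ) ≥ λ²/2.9
μ² - 4.3μ - 18.49/2.9 ≥ 0  →  μ² - 4.3μ - 6.37586 ≥ 0
Quadratic formula (positive root): μ = [λ + √(λ² + 4×6.37586)]/2
Discriminant: 18.49 + 4×6.37586 = 43.9934, √43.9934 = 6.6328
μ ≥ (4.3 + 6.6328)/2 = 5.4664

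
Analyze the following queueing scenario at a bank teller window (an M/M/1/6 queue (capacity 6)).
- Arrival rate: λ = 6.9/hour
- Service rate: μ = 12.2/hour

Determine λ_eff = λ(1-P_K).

ρ = λ/μ = 6.9/12.2 = 0.56557
P₀ = (1-ρ)/(1-ρ^(K+1)) = (1-0.56557)/(1-0.56557^7) = 0.4344/0.9815 = 0.4426
P_K = P₀×ρ^K = 0.4426 × 0.56557^6 = 0.4426 × 0.03273 = 0.01449
λ_eff = λ(1-P_K) = 6.9 × (1 - 0.01449) = 6.9 × 0.9855 = 6.8000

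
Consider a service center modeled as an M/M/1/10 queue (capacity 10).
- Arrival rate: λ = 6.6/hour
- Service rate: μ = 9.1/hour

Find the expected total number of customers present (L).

ρ = λ/μ = 6.6/9.1 = 0.72527
P₀ = (1-ρ)/(1-ρ^(K+1)) = (1-0.72527)/(1-0.72527^11) = 0.2747/0.9708 = 0.2830
P_K = P₀×ρ^K = 0.2830 × 0.72527^10 = 0.2830 × 0.04027 = 0.01140
L = ρ[1 - (K+1)ρ^K + Kρ^(K+1)] / [(1-ρ)(1-ρ^(K+1))]
L = 0.72527 × (1 - 11×0.040271 + 10×0.029208) / ((1 - 0.72527) × (1 - 0.029208)) = 2.3090 customers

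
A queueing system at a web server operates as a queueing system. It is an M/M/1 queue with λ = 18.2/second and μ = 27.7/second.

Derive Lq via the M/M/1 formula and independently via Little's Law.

Method 1 (direct): Lq = λ²/(μ(μ-λ)) = 331.24/(27.7 × 9.50) = 1.2587

Method 2 (Little's Law):
W = 1/(μ-λ) = 1/9.50 = 0.10526
Wq = W - 1/μ = 0.10526 - 0.036101 = 0.06916
Lq = λWq = 18.2 × 0.06916 = 1.2587 ✔ (matches Method 1)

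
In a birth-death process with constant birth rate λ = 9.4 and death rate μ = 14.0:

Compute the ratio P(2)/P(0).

For constant rates: P(n)/P(0) = (λ/μ)^n
P(2)/P(0) = (9.4/14.0)^2 = 0.6714^2 = 0.4508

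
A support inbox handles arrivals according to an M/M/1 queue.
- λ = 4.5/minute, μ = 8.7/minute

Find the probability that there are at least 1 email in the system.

ρ = λ/μ = 4.5/8.7 = 0.5172
P(N ≥ n) = ρⁿ
P(N ≥ 1) = 0.5172^1
P(N ≥ 1) = 0.5172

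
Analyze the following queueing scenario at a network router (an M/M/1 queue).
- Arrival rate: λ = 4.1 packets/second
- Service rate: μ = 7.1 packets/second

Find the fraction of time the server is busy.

Server utilization: ρ = λ/μ
ρ = 4.1/7.1 = 0.5775
The server is busy 57.75% of the time.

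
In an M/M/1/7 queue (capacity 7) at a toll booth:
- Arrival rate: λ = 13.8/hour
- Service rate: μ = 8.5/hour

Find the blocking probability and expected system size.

ρ = λ/μ = 13.8/8.5 = 1.62353
P₀ = (1-ρ)/(1-ρ^(K+1)) = (1-1.62353)/(1-1.62353^8) = -0.6235/-47.2706 = 0.01319
P_K = P₀×ρ^K = 0.01319 × 1.62353^7 = 0.01319 × 29.7319 = 0.3922
Blocking probability P_7 = 0.3922 (39.22%)
L = ρ[1 - (K+1)ρ^K + Kρ^(K+1)] / [(1-ρ)(1-ρ^(K+1))]
L = 1.62353 × (1 - 8×29.7319 + 7×48.2706) / ((1 - 1.62353) × (1 - 48.2706)) = 5.5655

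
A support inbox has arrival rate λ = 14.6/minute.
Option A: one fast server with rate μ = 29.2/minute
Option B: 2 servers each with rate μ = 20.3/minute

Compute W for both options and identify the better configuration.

Option A: single server μ = 29.2 (M/M/1)
  ρ_A = 14.6/29.2 = 0.5000
  W_A = 1/(μ-λ) = 1/(29.2-14.6) = 1/14.60 = 0.06849

Option B: 2 servers μ = 20.3 (M/M/2)
  ρ_B = λ/(cμ) = 14.6/(2×20.3) = 0.3596
  Offered load a = λ/μ = cρ = 14.6/20.3 = 0.7192
  P₀ = [ Σₙ₌₀^1 aⁿ/n! + a^2/(2!(1-ρ)) ]⁻¹
  Σ = a^0/0! + a^1/1! = 1.0000 + 0.7192 = 1.7192
  a^2/(2!(1-ρ)) = 0.5173/(2 × 0.6404) = 0.4039
  P₀ = 1/(1.7192 + 0.4039) = 0.4710
  Lq = P₀·a^2·ρ / (2!(1-ρ)²) = 0.4710 × 0.5173 × 0.3596 / (2 × 0.4101) = 0.1068
  Wq_B = Lq/λ = 0.10682/14.6 = 0.007316
  W_B = Wq_B + 1/μ = 0.007316 + 0.04926 = 0.05658

Since W_B = 0.05658 < W_A = 0.06849, Option B (multiple servers) has the shorter time in system.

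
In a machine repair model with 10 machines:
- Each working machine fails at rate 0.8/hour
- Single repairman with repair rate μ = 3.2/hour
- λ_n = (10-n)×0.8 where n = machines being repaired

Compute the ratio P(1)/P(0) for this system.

P(1)/P(0) = ∏_{i=0}^{1-1} λ_i/μ_{i+1}
= (10-0)×0.8/3.2
= 2.5000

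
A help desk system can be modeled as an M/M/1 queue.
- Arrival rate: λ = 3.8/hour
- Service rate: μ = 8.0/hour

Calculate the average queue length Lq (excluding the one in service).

ρ = λ/μ = 3.8/8.0 = 0.4750
For M/M/1: Lq = λ²/(μ(μ-λ))
Lq = 14.44/(8.0 × 4.20)
Lq = 0.4298 tickets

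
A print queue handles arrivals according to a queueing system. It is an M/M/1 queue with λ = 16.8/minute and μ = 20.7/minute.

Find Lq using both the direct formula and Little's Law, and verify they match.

Method 1 (direct): Lq = λ²/(μ(μ-λ)) = 282.24/(20.7 × 3.90) = 3.4961

Method 2 (Little's Law):
W = 1/(μ-λ) = 1/3.90 = 0.2564
Wq = W - 1/μ = 0.2564 - 0.04831 = 0.2081
Lq = λWq = 16.8 × 0.2081 = 3.4961 ✔ (matches Method 1)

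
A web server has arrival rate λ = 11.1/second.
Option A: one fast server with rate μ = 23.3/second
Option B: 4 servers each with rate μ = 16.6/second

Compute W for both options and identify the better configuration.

Option A: single server μ = 23.3 (M/M/1)
  ρ_A = 11.1/23.3 = 0.4764
  W_A = 1/(μ-λ) = 1/(23.3-11.1) = 1/12.20 = 0.08197

Option B: 4 servers μ = 16.6 (M/M/4)
  ρ_B = λ/(cμ) = 11.1/(4×16.6) = 0.1672
  Offered load a = λ/μ = cρ = 11.1/16.6 = 0.6687
  P₀ = [ Σₙ₌₀^3 aⁿ/n! + a^4/(4!(1-ρ)) ]⁻¹
  Σ = a^0/0! + a^1/1! + a^2/2! + a^3/3! = 1.0000 + 0.6687 + 0.2236 + 0.04983 = 1.9421
  a^4/(4!(1-ρ)) = 0.1999/(24 × 0.8328) = 0.01000
  P₀ = 1/(1.9421 + 0.01000) = 0.5123
  Lq = P₀·a^4·ρ / (4!(1-ρ)²) = 0.51228 × 0.19992 × 0.16717 / (24 × 0.69361) = 0.001028
  Wq_B = Lq/λ = 0.0010285/11.1 = 0.00009266
  W_B = Wq_B + 1/μ = 0.00009266 + 0.06024 = 0.06033

Since W_B = 0.06033 < W_A = 0.08197, Option B (multiple servers) has the shorter time in system.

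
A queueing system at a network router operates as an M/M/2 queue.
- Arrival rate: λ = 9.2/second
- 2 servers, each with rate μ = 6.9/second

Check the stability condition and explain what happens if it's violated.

Stability requires ρ = λ/(cμ) < 1
ρ = 9.2/(2 × 6.9) = 9.2/13.80 = 0.6667
Since 0.6667 < 1, the system is STABLE.
The servers are busy 66.67% of the time.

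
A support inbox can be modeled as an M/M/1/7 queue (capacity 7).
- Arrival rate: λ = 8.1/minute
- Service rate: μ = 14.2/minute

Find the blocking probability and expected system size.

ρ = λ/μ = 8.1/14.2 = 0.57042
P₀ = (1-ρ)/(1-ρ^(K+1)) = (1-0.57042)/(1-0.57042^8) = 0.429580/0.988791 = 0.4344
P_K = P₀×ρ^K = 0.43445 × 0.57042^7 = 0.43445 × 0.019650 = 0.008537
Blocking probability P_7 = 0.008537 (0.85%)
L = ρ[1 - (K+1)ρ^K + Kρ^(K+1)] / [(1-ρ)(1-ρ^(K+1))]
L = 0.57042 × (1 - 8×0.01965 + 7×0.01121) / ((1 - 0.57042) × (1 - 0.01121)) = 1.2372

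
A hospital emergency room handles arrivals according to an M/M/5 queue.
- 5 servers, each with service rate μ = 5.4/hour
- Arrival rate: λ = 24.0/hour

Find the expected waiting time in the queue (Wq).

Traffic intensity: ρ = λ/(cμ) = 24.0/(5×5.4) = 0.8889
Since ρ = 0.8889 < 1, system is stable.
Offered load a = λ/μ = cρ = 24.0/5.4 = 4.4444
P₀ = [ Σₙ₌₀^4 aⁿ/n! + a^5/(5!(1-ρ)) ]⁻¹
Σ = a^0/0! + a^1/1! + a^2/2! + a^3/3! + a^4/4! = 1.00000 + 4.44444 + 9.87654 + 14.6319 + 16.2577 = 46.2106
a^5/(5!(1-ρ)) = 1734.1530/(120 × 0.1111111) = 130.0615
P₀ = 1/(46.2106 + 130.0615) = 0.005673
Lq = P₀·a^5·ρ / (5!(1-ρ)²) = 0.00567305 × 1734.1530 × 0.888889 / (120 × 0.0123457) = 5.9028
Wq = Lq/λ = 5.90276/24.0 = 0.2459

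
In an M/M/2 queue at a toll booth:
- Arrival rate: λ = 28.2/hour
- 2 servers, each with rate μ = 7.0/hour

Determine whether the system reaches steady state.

Stability requires ρ = λ/(cμ) < 1
ρ = 28.2/(2 × 7.0) = 28.2/14.00 = 2.0143
Since 2.0143 ≥ 1, the system is UNSTABLE.
Need c > λ/μ = 28.2/7.0 = 4.03.
Minimum servers needed: c = 5.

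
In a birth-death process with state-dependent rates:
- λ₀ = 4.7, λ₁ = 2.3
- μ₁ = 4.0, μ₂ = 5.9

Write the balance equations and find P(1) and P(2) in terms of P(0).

Balance equations:
State 0: λ₀P₀ = μ₁P₁ → P₁ = (λ₀/μ₁)P₀ = (4.7/4.0)P₀ = 1.1750P₀
State 1: P₂ = (λ₀λ₁)/(μ₁μ₂)P₀ = (4.7×2.3)/(4.0×5.9)P₀ = 0.4581P₀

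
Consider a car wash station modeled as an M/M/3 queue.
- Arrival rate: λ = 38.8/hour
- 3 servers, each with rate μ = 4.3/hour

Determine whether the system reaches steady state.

Stability requires ρ = λ/(cμ) < 1
ρ = 38.8/(3 × 4.3) = 38.8/12.90 = 3.0078
Since 3.0078 ≥ 1, the system is UNSTABLE.
Need c > λ/μ = 38.8/4.3 = 9.02.
Minimum servers needed: c = 10.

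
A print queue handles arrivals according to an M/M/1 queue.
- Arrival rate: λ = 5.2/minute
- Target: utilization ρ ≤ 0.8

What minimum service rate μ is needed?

ρ = λ/μ, so μ = λ/ρ
μ ≥ 5.2/0.8 = 6.5000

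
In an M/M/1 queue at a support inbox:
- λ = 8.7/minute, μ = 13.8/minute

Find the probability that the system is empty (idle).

ρ = λ/μ = 8.7/13.8 = 0.6304
P(0) = 1 - ρ = 1 - 0.6304 = 0.3696
The server is idle 36.96% of the time.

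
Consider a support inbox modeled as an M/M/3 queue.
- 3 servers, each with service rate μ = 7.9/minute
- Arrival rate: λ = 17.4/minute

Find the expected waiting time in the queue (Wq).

Traffic intensity: ρ = λ/(cμ) = 17.4/(3×7.9) = 0.7342
Since ρ = 0.7342 < 1, system is stable.
Offered load a = λ/μ = cρ = 17.4/7.9 = 2.2025
P₀ = [ Σₙ₌₀^2 aⁿ/n! + a^3/(3!(1-ρ)) ]⁻¹
Σ = a^0/0! + a^1/1! + a^2/2! = 1.0000 + 2.2025 + 2.4256 = 5.6281
a^3/(3!(1-ρ)) = 10.6848/(6 × 0.265823) = 6.6992
P₀ = 1/(5.6281 + 6.6992) = 0.08112
Lq = P₀·a^3·ρ / (3!(1-ρ)²) = 0.081121 × 10.6848 × 0.73418 / (6 × 0.070662) = 1.5009
Wq = Lq/λ = 1.5009/17.4 = 0.08626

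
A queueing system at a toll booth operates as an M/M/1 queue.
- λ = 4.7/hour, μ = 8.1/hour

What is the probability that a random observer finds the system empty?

ρ = λ/μ = 4.7/8.1 = 0.5802
P(0) = 1 - ρ = 1 - 0.5802 = 0.4198
The server is idle 41.98% of the time.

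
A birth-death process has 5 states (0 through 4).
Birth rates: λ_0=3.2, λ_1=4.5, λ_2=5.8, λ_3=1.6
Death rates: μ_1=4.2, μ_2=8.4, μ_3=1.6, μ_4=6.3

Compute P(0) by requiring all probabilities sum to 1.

Ratios P(n)/P(0) = (λ₀···λₙ₋₁)/(μ₁···μₙ):
P(1)/P(0) = (3.2)/(4.2) = 0.76190
P(2)/P(0) = (3.2×4.5)/(4.2×8.4) = 0.40816
P(3)/P(0) = (3.2×4.5×5.8)/(4.2×8.4×1.6) = 1.4796
P(4)/P(0) = (3.2×4.5×5.8×1.6)/(4.2×8.4×1.6×6.3) = 0.37577

Normalization: ∑ P(n) = 1
P(0) × (1.0000 + 0.76190 + 0.40816 + 1.4796 + 0.37577) = 1
P(0) × 4.0254 = 1
P(0) = 1/4.0254 = 0.2484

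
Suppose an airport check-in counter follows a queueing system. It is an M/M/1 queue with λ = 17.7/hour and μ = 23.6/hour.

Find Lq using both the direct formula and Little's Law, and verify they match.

Method 1 (direct): Lq = λ²/(μ(μ-λ)) = 313.29/(23.6 × 5.90) = 2.2500

Method 2 (Little's Law):
W = 1/(μ-λ) = 1/5.90 = 0.16949
Wq = W - 1/μ = 0.16949 - 0.042373 = 0.12712
Lq = λWq = 17.7 × 0.12712 = 2.2500 ✔ (matches Method 1)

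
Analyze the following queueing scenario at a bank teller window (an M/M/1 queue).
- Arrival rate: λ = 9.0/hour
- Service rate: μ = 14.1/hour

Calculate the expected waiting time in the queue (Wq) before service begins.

First, compute utilization: ρ = λ/μ = 9.0/14.1 = 0.6383
For M/M/1: Wq = λ/(μ(μ-λ))
Wq = 9.0/(14.1 × (14.1-9.0))
Wq = 9.0/(14.1 × 5.10)
Wq = 0.1252 hours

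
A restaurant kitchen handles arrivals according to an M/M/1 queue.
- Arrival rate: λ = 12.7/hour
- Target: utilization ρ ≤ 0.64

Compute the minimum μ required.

ρ = λ/μ, so μ = λ/ρ
μ ≥ 12.7/0.64 = 19.8438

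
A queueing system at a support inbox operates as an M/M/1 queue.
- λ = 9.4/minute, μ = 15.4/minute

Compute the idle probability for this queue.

ρ = λ/μ = 9.4/15.4 = 0.6104
P(0) = 1 - ρ = 1 - 0.6104 = 0.3896
The server is idle 38.96% of the time.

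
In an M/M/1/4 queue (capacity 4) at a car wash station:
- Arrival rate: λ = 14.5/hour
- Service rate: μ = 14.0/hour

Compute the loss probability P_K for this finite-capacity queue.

ρ = λ/μ = 14.5/14.0 = 1.0357
P₀ = (1-ρ)/(1-ρ^(K+1)) = (1-1.0357)/(1-1.0357^5) = -0.03570/-0.1917 = 0.1862
P_K = P₀×ρ^K = 0.18622 × 1.0357^4 = 0.18622 × 1.1506 = 0.2143
Blocking probability = 21.43%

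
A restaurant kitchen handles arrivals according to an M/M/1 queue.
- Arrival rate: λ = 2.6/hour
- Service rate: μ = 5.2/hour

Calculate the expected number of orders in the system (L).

ρ = λ/μ = 2.6/5.2 = 0.5000
For M/M/1: L = λ/(μ-λ)
L = 2.6/(5.2-2.6) = 2.6/2.60
L = 1.0000 orders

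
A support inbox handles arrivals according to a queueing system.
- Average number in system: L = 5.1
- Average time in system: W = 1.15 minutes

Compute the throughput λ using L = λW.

Little's Law: L = λW, so λ = L/W
λ = 5.1/1.15 = 4.4348 emails/minute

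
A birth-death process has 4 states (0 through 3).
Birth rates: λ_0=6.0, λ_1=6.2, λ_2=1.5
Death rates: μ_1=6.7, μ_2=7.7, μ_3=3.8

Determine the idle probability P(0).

Ratios P(n)/P(0) = (λ₀···λₙ₋₁)/(μ₁···μₙ):
P(1)/P(0) = (6.0)/(6.7) = 0.8955
P(2)/P(0) = (6.0×6.2)/(6.7×7.7) = 0.7211
P(3)/P(0) = (6.0×6.2×1.5)/(6.7×7.7×3.8) = 0.2846

Normalization: ∑ P(n) = 1
P(0) × (1.0000 + 0.8955 + 0.7211 + 0.2846) = 1
P(0) × 2.9012 = 1
P(0) = 1/2.9012 = 0.3447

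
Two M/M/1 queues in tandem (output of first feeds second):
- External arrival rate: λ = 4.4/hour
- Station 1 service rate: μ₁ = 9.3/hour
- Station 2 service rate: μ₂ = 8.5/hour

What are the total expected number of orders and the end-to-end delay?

By Jackson's theorem, each station behaves as independent M/M/1.
Station 1: ρ₁ = 4.4/9.3 = 0.4731, L₁ = ρ₁/(1-ρ₁) = λ/(μ₁-λ) = 4.4/4.90 = 0.897959
Station 2: ρ₂ = 4.4/8.5 = 0.5176, L₂ = ρ₂/(1-ρ₂) = λ/(μ₂-λ) = 4.4/4.10 = 1.07317
Total: L = L₁ + L₂ = 0.897959 + 1.07317 = 1.9711
W = L/λ = 1.9711/4.4 = 0.4480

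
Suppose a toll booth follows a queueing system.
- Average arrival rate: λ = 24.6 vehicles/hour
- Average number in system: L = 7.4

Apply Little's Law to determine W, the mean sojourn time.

Little's Law: L = λW, so W = L/λ
W = 7.4/24.6 = 0.3008 hours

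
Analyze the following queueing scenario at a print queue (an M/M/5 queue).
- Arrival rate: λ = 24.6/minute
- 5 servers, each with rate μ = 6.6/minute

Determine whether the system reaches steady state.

Stability requires ρ = λ/(cμ) < 1
ρ = 24.6/(5 × 6.6) = 24.6/33.00 = 0.7455
Since 0.7455 < 1, the system is STABLE.
The servers are busy 74.55% of the time.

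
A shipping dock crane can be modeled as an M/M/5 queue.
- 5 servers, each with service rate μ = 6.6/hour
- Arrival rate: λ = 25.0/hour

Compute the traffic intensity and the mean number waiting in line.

Traffic intensity: ρ = λ/(cμ) = 25.0/(5×6.6) = 0.7576
Since ρ = 0.7576 < 1, system is stable.
Offered load a = λ/μ = cρ = 25.0/6.6 = 3.7879
P₀ = [ Σₙ₌₀^4 aⁿ/n! + a^5/(5!(1-ρ)) ]⁻¹
Σ = a^0/0! + a^1/1! + a^2/2! + a^3/3! + a^4/4! = 1.0000 + 3.7879 + 7.1740 + 9.0581 + 8.5777 = 29.5977
a^5/(5!(1-ρ)) = 779.79486/(120 × 0.24242424) = 26.8054
P₀ = 1/(29.5977 + 26.8054) = 0.01773
Lq = P₀·a^5·ρ / (5!(1-ρ)²) = 0.017729 × 779.7949 × 0.75758 / (120 × 0.058770) = 1.4851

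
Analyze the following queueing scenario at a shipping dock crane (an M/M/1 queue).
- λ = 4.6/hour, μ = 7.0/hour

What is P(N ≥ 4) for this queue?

ρ = λ/μ = 4.6/7.0 = 0.65714
P(N ≥ n) = ρⁿ
P(N ≥ 4) = 0.65714^4
P(N ≥ 4) = 0.1865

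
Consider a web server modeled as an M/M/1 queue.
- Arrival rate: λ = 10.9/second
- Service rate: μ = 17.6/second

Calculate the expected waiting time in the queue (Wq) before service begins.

First, compute utilization: ρ = λ/μ = 10.9/17.6 = 0.6193
For M/M/1: Wq = λ/(μ(μ-λ))
Wq = 10.9/(17.6 × (17.6-10.9))
Wq = 10.9/(17.6 × 6.70)
Wq = 0.09244 seconds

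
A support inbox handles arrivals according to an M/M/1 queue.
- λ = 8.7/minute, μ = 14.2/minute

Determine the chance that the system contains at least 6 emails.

ρ = λ/μ = 8.7/14.2 = 0.61268
P(N ≥ n) = ρⁿ
P(N ≥ 6) = 0.61268^6
P(N ≥ 6) = 0.05289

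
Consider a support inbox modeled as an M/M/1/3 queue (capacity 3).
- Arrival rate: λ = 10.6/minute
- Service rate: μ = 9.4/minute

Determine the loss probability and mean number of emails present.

ρ = λ/μ = 10.6/9.4 = 1.1277
P₀ = (1-ρ)/(1-ρ^(K+1)) = (1-1.1277)/(1-1.1277^4) = -0.1277/-0.6172 = 0.2069
P_K = P₀×ρ^K = 0.2069 × 1.1277^3 = 0.2069 × 1.4341 = 0.2967
Blocking probability P_3 = 0.2967 (29.67%)
L = ρ[1 - (K+1)ρ^K + Kρ^(K+1)] / [(1-ρ)(1-ρ^(K+1))]
L = 1.1277 × (1 - 4×1.434104 + 3×1.617239) / ((1 - 1.1277) × (1 - 1.617239)) = 1.6496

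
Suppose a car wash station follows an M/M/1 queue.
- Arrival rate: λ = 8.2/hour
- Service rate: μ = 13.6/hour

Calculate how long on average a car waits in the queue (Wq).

First, compute utilization: ρ = λ/μ = 8.2/13.6 = 0.6029
For M/M/1: Wq = λ/(μ(μ-λ))
Wq = 8.2/(13.6 × (13.6-8.2))
Wq = 8.2/(13.6 × 5.40)
Wq = 0.1117 hours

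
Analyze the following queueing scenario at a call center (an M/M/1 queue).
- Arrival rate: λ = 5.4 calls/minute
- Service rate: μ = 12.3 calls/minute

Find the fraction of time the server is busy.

Server utilization: ρ = λ/μ
ρ = 5.4/12.3 = 0.4390
The server is busy 43.90% of the time.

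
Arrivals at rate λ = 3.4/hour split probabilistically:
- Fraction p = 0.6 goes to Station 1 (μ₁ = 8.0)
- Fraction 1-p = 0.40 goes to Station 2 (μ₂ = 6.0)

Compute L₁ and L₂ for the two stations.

Effective rates: λ₁ = 3.4×0.6 = 2.04, λ₂ = 3.4×0.40 = 1.36
Station 1: ρ₁ = 2.04/8.0 = 0.2550, L₁ = ρ₁/(1-ρ₁) = 0.2550/(1-0.2550) = 0.3423
Station 2: ρ₂ = 1.36/6.0 = 0.22667, L₂ = ρ₂/(1-ρ₂) = 0.22667/(1-0.22667) = 0.2931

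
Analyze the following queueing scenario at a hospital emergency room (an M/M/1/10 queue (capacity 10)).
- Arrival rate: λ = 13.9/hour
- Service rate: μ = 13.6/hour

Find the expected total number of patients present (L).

ρ = λ/μ = 13.9/13.6 = 1.02206
P₀ = (1-ρ)/(1-ρ^(K+1)) = (1-1.02206)/(1-1.02206^11) = -0.022060/-0.27128 = 0.08132
P_K = P₀×ρ^K = 0.08132 × 1.02206^10 = 0.08132 × 1.2438 = 0.1011
L = ρ[1 - (K+1)ρ^K + Kρ^(K+1)] / [(1-ρ)(1-ρ^(K+1))]
L = 1.02206 × (1 - 11×1.2438383 + 10×1.2712774) / ((1 - 1.02206) × (1 - 1.2712774)) = 5.2180 patients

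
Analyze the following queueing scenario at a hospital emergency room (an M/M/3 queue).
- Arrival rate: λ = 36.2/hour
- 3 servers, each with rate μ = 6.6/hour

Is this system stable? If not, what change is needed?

Stability requires ρ = λ/(cμ) < 1
ρ = 36.2/(3 × 6.6) = 36.2/19.80 = 1.8283
Since 1.8283 ≥ 1, the system is UNSTABLE.
Need c > λ/μ = 36.2/6.6 = 5.48.
Minimum servers needed: c = 6.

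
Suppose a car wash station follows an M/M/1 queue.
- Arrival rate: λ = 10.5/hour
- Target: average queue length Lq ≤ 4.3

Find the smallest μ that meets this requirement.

For M/M/1: Lq = λ²/(μ(μ-λ))
Need Lq ≤ 4.3, i.e. μ(μ-λ) ≥ λ²/4.3
μ² - 10.5μ - 110.25/4.3 ≥ 0  →  μ² - 10.5μ - 25.639535 ≥ 0
Quadratic formula (positive root): μ = [λ + √(λ² + 4×25.639535)]/2
Discriminant: 110.25 + 4×25.639535 = 212.80814, √212.80814 = 14.58795
μ ≥ (10.5 + 14.58795)/2 = 12.5440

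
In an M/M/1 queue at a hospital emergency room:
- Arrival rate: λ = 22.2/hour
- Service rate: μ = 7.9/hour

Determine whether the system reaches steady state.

Stability requires ρ = λ/(cμ) < 1
ρ = 22.2/(1 × 7.9) = 22.2/7.90 = 2.8101
Since 2.8101 ≥ 1, the system is UNSTABLE.
Queue grows without bound. Need μ > λ = 22.2.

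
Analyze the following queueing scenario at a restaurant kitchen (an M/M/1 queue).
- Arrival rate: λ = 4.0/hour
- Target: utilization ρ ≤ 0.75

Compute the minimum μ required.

ρ = λ/μ, so μ = λ/ρ
μ ≥ 4.0/0.75 = 5.3333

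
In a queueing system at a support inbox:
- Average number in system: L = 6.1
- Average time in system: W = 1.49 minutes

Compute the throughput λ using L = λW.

Little's Law: L = λW, so λ = L/W
λ = 6.1/1.49 = 4.0940 emails/minute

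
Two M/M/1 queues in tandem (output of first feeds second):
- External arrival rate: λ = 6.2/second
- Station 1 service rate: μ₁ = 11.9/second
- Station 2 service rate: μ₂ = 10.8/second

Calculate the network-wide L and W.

By Jackson's theorem, each station behaves as independent M/M/1.
Station 1: ρ₁ = 6.2/11.9 = 0.5210, L₁ = ρ₁/(1-ρ₁) = λ/(μ₁-λ) = 6.2/5.70 = 1.0877
Station 2: ρ₂ = 6.2/10.8 = 0.5741, L₂ = ρ₂/(1-ρ₂) = λ/(μ₂-λ) = 6.2/4.60 = 1.3478
Total: L = L₁ + L₂ = 1.0877 + 1.3478 = 2.4355
W = L/λ = 2.4355/6.2 = 0.3928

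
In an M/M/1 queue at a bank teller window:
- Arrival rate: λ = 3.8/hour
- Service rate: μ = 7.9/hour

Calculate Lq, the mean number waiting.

ρ = λ/μ = 3.8/7.9 = 0.4810
For M/M/1: Lq = λ²/(μ(μ-λ))
Lq = 14.44/(7.9 × 4.10)
Lq = 0.4458 transactions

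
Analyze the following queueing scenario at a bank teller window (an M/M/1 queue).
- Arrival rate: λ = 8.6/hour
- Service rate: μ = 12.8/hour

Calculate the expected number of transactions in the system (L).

ρ = λ/μ = 8.6/12.8 = 0.6719
For M/M/1: L = λ/(μ-λ)
L = 8.6/(12.8-8.6) = 8.6/4.20
L = 2.0476 transactions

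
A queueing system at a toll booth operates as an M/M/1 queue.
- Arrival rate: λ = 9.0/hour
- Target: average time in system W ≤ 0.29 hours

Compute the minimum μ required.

For M/M/1: W = 1/(μ-λ)
Need W ≤ 0.29, so 1/(μ-λ) ≤ 0.29
μ - λ ≥ 1/0.29 = 3.4483
μ ≥ 9.0 + 3.4483 = 12.4483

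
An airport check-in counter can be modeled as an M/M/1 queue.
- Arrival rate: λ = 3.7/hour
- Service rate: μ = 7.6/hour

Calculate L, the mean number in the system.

ρ = λ/μ = 3.7/7.6 = 0.4868
For M/M/1: L = λ/(μ-λ)
L = 3.7/(7.6-3.7) = 3.7/3.90
L = 0.9487 passengers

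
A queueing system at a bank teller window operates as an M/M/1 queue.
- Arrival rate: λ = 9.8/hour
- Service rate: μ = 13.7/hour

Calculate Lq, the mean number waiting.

ρ = λ/μ = 9.8/13.7 = 0.7153
For M/M/1: Lq = λ²/(μ(μ-λ))
Lq = 96.04/(13.7 × 3.90)
Lq = 1.7975 transactions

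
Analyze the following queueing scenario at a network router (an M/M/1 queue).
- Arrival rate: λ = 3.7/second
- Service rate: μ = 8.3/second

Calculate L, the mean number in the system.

ρ = λ/μ = 3.7/8.3 = 0.4458
For M/M/1: L = λ/(μ-λ)
L = 3.7/(8.3-3.7) = 3.7/4.60
L = 0.8043 packets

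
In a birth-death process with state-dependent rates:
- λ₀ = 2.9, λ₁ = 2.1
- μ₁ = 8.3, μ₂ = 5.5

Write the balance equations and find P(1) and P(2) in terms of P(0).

Balance equations:
State 0: λ₀P₀ = μ₁P₁ → P₁ = (λ₀/μ₁)P₀ = (2.9/8.3)P₀ = 0.3494P₀
State 1: P₂ = (λ₀λ₁)/(μ₁μ₂)P₀ = (2.9×2.1)/(8.3×5.5)P₀ = 0.1334P₀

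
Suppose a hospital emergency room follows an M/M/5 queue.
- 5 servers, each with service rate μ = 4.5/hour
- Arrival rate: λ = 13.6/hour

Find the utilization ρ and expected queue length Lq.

Traffic intensity: ρ = λ/(cμ) = 13.6/(5×4.5) = 0.6044
Since ρ = 0.6044 < 1, system is stable.
Offered load a = λ/μ = cρ = 13.6/4.5 = 3.0222
P₀ = [ Σₙ₌₀^4 aⁿ/n! + a^5/(5!(1-ρ)) ]⁻¹
Σ = a^0/0! + a^1/1! + a^2/2! + a^3/3! + a^4/4! = 1.00000 + 3.02222 + 4.56691 + 4.60074 + 3.47612 = 16.6660
a^5/(5!(1-ρ)) = 252.1343/(120 × 0.39556) = 5.3118
P₀ = 1/(16.6660 + 5.3118) = 0.04550
Lq = P₀·a^5·ρ / (5!(1-ρ)²) = 0.045500 × 252.1343 × 0.60444 / (120 × 0.15646) = 0.3693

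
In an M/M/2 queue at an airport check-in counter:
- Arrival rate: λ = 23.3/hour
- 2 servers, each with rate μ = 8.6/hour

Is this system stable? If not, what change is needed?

Stability requires ρ = λ/(cμ) < 1
ρ = 23.3/(2 × 8.6) = 23.3/17.20 = 1.3547
Since 1.3547 ≥ 1, the system is UNSTABLE.
Need c > λ/μ = 23.3/8.6 = 2.71.
Minimum servers needed: c = 3.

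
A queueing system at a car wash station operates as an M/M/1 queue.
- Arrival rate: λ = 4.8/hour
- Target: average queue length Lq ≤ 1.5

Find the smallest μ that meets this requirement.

For M/M/1: Lq = λ²/(μ(μ-λ))
Need Lq ≤ 1.5, i.e. μ(μ-λ) ≥ λ²/1.5
μ² - 4.8μ - 23.04/1.5 ≥ 0  →  μ² - 4.8μ - 15.3600 ≥ 0
Quadratic formula (positive root): μ = [λ + √(λ² + 4×15.3600)]/2
Discriminant: 23.04 + 4×15.3600 = 84.4800, √84.4800 = 9.1913002
μ ≥ (4.8 + 9.1913002)/2 = 6.9957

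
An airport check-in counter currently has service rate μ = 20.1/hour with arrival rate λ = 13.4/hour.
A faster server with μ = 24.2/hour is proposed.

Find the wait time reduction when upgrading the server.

System 1: ρ₁ = 13.4/20.1 = 0.6667, W₁ = 1/(20.1-13.4) = 0.14925
System 2: ρ₂ = 13.4/24.2 = 0.5537, W₂ = 1/(24.2-13.4) = 0.092593
Improvement: (W₁-W₂)/W₁ = (0.14925-0.092593)/0.14925 = 37.96%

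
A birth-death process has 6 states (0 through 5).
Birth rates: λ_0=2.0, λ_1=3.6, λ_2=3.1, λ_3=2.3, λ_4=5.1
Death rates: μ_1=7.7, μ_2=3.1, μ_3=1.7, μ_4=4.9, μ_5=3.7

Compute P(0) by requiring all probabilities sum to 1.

Ratios P(n)/P(0) = (λ₀···λₙ₋₁)/(μ₁···μₙ):
P(1)/P(0) = (2.0)/(7.7) = 0.25974
P(2)/P(0) = (2.0×3.6)/(7.7×3.1) = 0.30163
P(3)/P(0) = (2.0×3.6×3.1)/(7.7×3.1×1.7) = 0.55004
P(4)/P(0) = (2.0×3.6×3.1×2.3)/(7.7×3.1×1.7×4.9) = 0.25818
P(5)/P(0) = (2.0×3.6×3.1×2.3×5.1)/(7.7×3.1×1.7×4.9×3.7) = 0.35587

Normalization: ∑ P(n) = 1
P(0) × (1.0000 + 0.25974 + 0.30163 + 0.55004 + 0.25818 + 0.35587) = 1
P(0) × 2.7255 = 1
P(0) = 1/2.7255 = 0.3669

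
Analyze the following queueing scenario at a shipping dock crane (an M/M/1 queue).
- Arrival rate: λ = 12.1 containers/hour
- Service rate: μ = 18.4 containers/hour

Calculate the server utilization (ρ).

Server utilization: ρ = λ/μ
ρ = 12.1/18.4 = 0.6576
The server is busy 65.76% of the time.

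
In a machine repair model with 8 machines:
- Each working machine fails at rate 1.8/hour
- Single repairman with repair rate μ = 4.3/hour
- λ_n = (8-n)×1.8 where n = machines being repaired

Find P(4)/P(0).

P(4)/P(0) = ∏_{i=0}^{4-1} λ_i/μ_{i+1}
= (8-0)×1.8/4.3 × (8-1)×1.8/4.3 × (8-2)×1.8/4.3 × (8-3)×1.8/4.3
= 51.5852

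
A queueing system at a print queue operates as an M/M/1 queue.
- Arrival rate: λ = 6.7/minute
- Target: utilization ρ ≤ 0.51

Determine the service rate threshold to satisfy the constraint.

ρ = λ/μ, so μ = λ/ρ
μ ≥ 6.7/0.51 = 13.1373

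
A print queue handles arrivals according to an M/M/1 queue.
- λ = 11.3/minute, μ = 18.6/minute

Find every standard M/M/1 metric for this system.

Step 1: ρ = λ/μ = 11.3/18.6 = 0.6075
Step 2: L = λ/(μ-λ) = 11.3/7.30 = 1.5479
Step 3: Lq = λ²/(μ(μ-λ)) = 127.69/(18.6×7.30) = 0.9404
Step 4: W = 1/(μ-λ) = 1/7.30 = 0.136986
Step 5: Wq = λ/(μ(μ-λ)) = 11.3/(18.6×7.30) = 0.08322
Step 6: P(0) = 1-ρ = 0.3925
Verify: L = λW = 11.3×0.136986 = 1.5479 ✔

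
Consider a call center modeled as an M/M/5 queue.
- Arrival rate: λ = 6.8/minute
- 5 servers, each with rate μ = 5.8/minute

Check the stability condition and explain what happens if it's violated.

Stability requires ρ = λ/(cμ) < 1
ρ = 6.8/(5 × 5.8) = 6.8/29.00 = 0.2345
Since 0.2345 < 1, the system is STABLE.
The servers are busy 23.45% of the time.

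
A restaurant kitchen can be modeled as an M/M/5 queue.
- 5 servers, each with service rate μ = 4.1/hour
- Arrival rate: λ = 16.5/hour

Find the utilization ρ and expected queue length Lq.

Traffic intensity: ρ = λ/(cμ) = 16.5/(5×4.1) = 0.8049
Since ρ = 0.8049 < 1, system is stable.
Offered load a = λ/μ = cρ = 16.5/4.1 = 4.0244
P₀ = [ Σₙ₌₀^4 aⁿ/n! + a^5/(5!(1-ρ)) ]⁻¹
Σ = a^0/0! + a^1/1! + a^2/2! + a^3/3! + a^4/4! = 1.000000 + 4.024390 + 8.097858 + 10.86298 + 10.92922 = 34.9144
a^5/(5!(1-ρ)) = 1055.6026/(120 × 0.195122) = 45.0830
P₀ = 1/(34.9144 + 45.0830) = 0.01250
Lq = P₀·a^5·ρ / (5!(1-ρ)²) = 0.0125004 × 1055.6026 × 0.804878 / (120 × 0.0380726) = 2.3247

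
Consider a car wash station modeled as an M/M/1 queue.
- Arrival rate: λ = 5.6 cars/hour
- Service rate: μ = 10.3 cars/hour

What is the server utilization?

Server utilization: ρ = λ/μ
ρ = 5.6/10.3 = 0.5437
The server is busy 54.37% of the time.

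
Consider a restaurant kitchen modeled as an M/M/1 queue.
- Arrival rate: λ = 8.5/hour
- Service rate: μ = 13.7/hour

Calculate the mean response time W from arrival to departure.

First, compute utilization: ρ = λ/μ = 8.5/13.7 = 0.6204
For M/M/1: W = 1/(μ-λ)
W = 1/(13.7-8.5) = 1/5.20
W = 0.1923 hours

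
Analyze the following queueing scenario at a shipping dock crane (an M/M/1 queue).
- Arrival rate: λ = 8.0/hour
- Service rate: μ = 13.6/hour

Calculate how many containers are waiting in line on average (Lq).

ρ = λ/μ = 8.0/13.6 = 0.5882
For M/M/1: Lq = λ²/(μ(μ-λ))
Lq = 64.00/(13.6 × 5.60)
Lq = 0.8403 containers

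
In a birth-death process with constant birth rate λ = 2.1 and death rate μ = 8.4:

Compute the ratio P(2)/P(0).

For constant rates: P(n)/P(0) = (λ/μ)^n
P(2)/P(0) = (2.1/8.4)^2 = 0.2500^2 = 0.06250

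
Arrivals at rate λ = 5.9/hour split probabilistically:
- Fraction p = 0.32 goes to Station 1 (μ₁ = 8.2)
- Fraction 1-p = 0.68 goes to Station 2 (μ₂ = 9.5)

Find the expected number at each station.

Effective rates: λ₁ = 5.9×0.32 = 1.888, λ₂ = 5.9×0.68 = 4.012
Station 1: ρ₁ = 1.888/8.2 = 0.23024, L₁ = ρ₁/(1-ρ₁) = 0.23024/(1-0.23024) = 0.2991
Station 2: ρ₂ = 4.012/9.5 = 0.4223, L₂ = ρ₂/(1-ρ₂) = 0.4223/(1-0.4223) = 0.7310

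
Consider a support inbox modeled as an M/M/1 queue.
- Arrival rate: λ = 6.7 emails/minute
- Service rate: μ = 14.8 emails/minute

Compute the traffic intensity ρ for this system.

Server utilization: ρ = λ/μ
ρ = 6.7/14.8 = 0.4527
The server is busy 45.27% of the time.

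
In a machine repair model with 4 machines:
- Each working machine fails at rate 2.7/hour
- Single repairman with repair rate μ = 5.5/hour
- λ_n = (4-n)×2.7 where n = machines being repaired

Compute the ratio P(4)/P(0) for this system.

P(4)/P(0) = ∏_{i=0}^{4-1} λ_i/μ_{i+1}
= (4-0)×2.7/5.5 × (4-1)×2.7/5.5 × (4-2)×2.7/5.5 × (4-3)×2.7/5.5
= 1.3938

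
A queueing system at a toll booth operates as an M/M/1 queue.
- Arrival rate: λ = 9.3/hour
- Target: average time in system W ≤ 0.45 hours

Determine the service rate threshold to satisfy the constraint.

For M/M/1: W = 1/(μ-λ)
Need W ≤ 0.45, so 1/(μ-λ) ≤ 0.45
μ - λ ≥ 1/0.45 = 2.2222
μ ≥ 9.3 + 2.2222 = 11.5222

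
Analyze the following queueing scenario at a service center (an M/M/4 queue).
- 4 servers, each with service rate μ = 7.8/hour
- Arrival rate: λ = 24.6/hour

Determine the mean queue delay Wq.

Traffic intensity: ρ = λ/(cμ) = 24.6/(4×7.8) = 0.7885
Since ρ = 0.7885 < 1, system is stable.
Offered load a = λ/μ = cρ = 24.6/7.8 = 3.1538
P₀ = [ Σₙ₌₀^3 aⁿ/n! + a^4/(4!(1-ρ)) ]⁻¹
Σ = a^0/0! + a^1/1! + a^2/2! + a^3/3! = 1.0000 + 3.1538 + 4.9734 + 5.2284 = 14.3556
a^4/(4!(1-ρ)) = 98.93775/(24 × 0.2115385) = 19.4877
P₀ = 1/(14.3556 + 19.4877) = 0.02955
Lq = P₀·a^4·ρ / (4!(1-ρ)²) = 0.029548 × 98.9377 × 0.78846 / (24 × 0.044749) = 2.1462
Wq = Lq/λ = 2.14624/24.6 = 0.08725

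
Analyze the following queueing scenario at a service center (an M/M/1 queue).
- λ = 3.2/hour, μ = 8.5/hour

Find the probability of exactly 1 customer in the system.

ρ = λ/μ = 3.2/8.5 = 0.3765
P(n) = (1-ρ)ρⁿ
P(1) = (1-0.3765) × 0.3765^1
P(1) = 0.6235 × 0.3765
P(1) = 0.2347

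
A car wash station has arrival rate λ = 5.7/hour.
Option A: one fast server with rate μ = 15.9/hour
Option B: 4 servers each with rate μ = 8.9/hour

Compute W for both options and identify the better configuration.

Option A: single server μ = 15.9 (M/M/1)
  ρ_A = 5.7/15.9 = 0.3585
  W_A = 1/(μ-λ) = 1/(15.9-5.7) = 1/10.20 = 0.09804

Option B: 4 servers μ = 8.9 (M/M/4)
  ρ_B = λ/(cμ) = 5.7/(4×8.9) = 0.1601
  Offered load a = λ/μ = cρ = 5.7/8.9 = 0.6404
  P₀ = [ Σₙ₌₀^3 aⁿ/n! + a^4/(4!(1-ρ)) ]⁻¹
  Σ = a^0/0! + a^1/1! + a^2/2! + a^3/3! = 1.0000 + 0.6404 + 0.2051 + 0.04378 = 1.8893
  a^4/(4!(1-ρ)) = 0.168244/(24 × 0.839888) = 0.008347
  P₀ = 1/(1.8893 + 0.008347) = 0.5270
  Lq = P₀·a^4·ρ / (4!(1-ρ)²) = 0.526963 × 0.168244 × 0.160112 / (24 × 0.705411) = 0.0008385
  Wq_B = Lq/λ = 0.0008385/5.7 = 0.0001471
  W_B = Wq_B + 1/μ = 0.0001471 + 0.1124 = 0.1125

Since W_A = 0.09804 < W_B = 0.1125, Option A (single fast server) has the shorter time in system.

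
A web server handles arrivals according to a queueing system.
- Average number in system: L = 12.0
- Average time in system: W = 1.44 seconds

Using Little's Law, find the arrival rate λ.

Little's Law: L = λW, so λ = L/W
λ = 12.0/1.44 = 8.3333 requests/second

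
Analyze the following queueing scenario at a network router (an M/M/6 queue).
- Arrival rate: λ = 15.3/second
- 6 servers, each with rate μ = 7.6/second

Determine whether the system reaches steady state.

Stability requires ρ = λ/(cμ) < 1
ρ = 15.3/(6 × 7.6) = 15.3/45.60 = 0.3355
Since 0.3355 < 1, the system is STABLE.
The servers are busy 33.55% of the time.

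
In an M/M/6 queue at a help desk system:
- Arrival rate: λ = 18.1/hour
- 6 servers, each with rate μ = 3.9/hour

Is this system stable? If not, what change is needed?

Stability requires ρ = λ/(cμ) < 1
ρ = 18.1/(6 × 3.9) = 18.1/23.40 = 0.7735
Since 0.7735 < 1, the system is STABLE.
The servers are busy 77.35% of the time.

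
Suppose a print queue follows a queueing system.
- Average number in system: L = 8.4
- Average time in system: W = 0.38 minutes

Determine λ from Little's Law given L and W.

Little's Law: L = λW, so λ = L/W
λ = 8.4/0.38 = 22.1053 jobs/minute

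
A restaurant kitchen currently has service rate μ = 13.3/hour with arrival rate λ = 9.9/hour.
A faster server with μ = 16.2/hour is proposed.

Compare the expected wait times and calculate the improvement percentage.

System 1: ρ₁ = 9.9/13.3 = 0.7444, W₁ = 1/(13.3-9.9) = 0.29412
System 2: ρ₂ = 9.9/16.2 = 0.6111, W₂ = 1/(16.2-9.9) = 0.15873
Improvement: (W₁-W₂)/W₁ = (0.29412-0.15873)/0.29412 = 46.03%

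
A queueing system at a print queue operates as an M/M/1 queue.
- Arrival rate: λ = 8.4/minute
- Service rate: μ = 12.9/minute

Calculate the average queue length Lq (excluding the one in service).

ρ = λ/μ = 8.4/12.9 = 0.6512
For M/M/1: Lq = λ²/(μ(μ-λ))
Lq = 70.56/(12.9 × 4.50)
Lq = 1.2155 jobs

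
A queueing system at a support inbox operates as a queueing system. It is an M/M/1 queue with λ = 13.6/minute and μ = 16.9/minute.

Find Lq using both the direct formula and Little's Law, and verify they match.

Method 1 (direct): Lq = λ²/(μ(μ-λ)) = 184.96/(16.9 × 3.30) = 3.3165

Method 2 (Little's Law):
W = 1/(μ-λ) = 1/3.30 = 0.30303
Wq = W - 1/μ = 0.30303 - 0.059172 = 0.24386
Lq = λWq = 13.6 × 0.24386 = 3.3165 ✔ (matches Method 1)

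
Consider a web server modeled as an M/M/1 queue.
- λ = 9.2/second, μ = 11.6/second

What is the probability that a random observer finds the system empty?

ρ = λ/μ = 9.2/11.6 = 0.7931
P(0) = 1 - ρ = 1 - 0.7931 = 0.2069
The server is idle 20.69% of the time.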